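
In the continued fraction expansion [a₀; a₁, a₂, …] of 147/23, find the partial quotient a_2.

147 ÷ 23 → quotient 6, remainder 9
23 ÷ 9 → quotient 2, remainder 5
9 ÷ 5 → quotient 1, remainder 4

1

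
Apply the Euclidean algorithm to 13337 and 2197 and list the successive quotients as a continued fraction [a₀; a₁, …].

13337 ÷ 2197 → quotient 6, remainder 155
2197 ÷ 155 → quotient 14, remainder 27
155 ÷ 27 → quotient 5, remainder 20
27 ÷ 20 → quotient 1, remainder 7
20 ÷ 7 → quotient 2, remainder 6
7 ÷ 6 → quotient 1, remainder 1
6 ÷ 1 → quotient 6, remainder 0

[6; 14, 5, 1, 2, 1, 6]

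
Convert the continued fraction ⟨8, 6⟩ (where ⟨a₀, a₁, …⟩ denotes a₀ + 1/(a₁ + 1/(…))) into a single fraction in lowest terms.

Start with 6.
8 + 1/(6/1) = 8 + 1/6 = 49/6

49/6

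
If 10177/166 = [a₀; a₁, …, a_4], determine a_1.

3

10177 ÷ 166 → quotient 61, remainder 51
166 ÷ 51 → quotient 3, remainder 13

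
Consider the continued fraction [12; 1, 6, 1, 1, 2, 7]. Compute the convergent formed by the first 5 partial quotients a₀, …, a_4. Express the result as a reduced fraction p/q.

Collapse the nested fraction from the inside out:
Start with 1.
1 + 1/(1/1) = 1 + 1/1 = 2/1
6 + 1/(2/1) = 6 + 1/2 = 13/2
1 + 1/(13/2) = 1 + 2/13 = 15/13
12 + 1/(15/13) = 12 + 13/15 = 193/15

193/15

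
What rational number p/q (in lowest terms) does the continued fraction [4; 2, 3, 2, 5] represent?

386/87

Work from the innermost term outward:
Start with 5.
2 + 1/(5/1) = 2 + 1/5 = 11/5
3 + 1/(11/5) = 3 + 5/11 = 38/11
2 + 1/(38/11) = 2 + 11/38 = 87/38
4 + 1/(87/38) = 4 + 38/87 = 386/87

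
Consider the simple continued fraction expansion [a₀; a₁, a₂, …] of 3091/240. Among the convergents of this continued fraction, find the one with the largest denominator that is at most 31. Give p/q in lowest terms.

a_0 = 12: 12/1  (≤ bound)
a_1 = 1: 13/1  (≤ bound)
a_2 = 7: 103/8  (≤ bound)
a_3 = 3: 322/25  (≤ bound)
a_4 = 1: 425/33  (> 31, stop)

322/25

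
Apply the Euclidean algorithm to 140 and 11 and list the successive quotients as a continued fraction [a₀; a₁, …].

[12; 1, 2, 1, 2]

140 ÷ 11 → quotient 12, remainder 8
11 ÷ 8 → quotient 1, remainder 3
8 ÷ 3 → quotient 2, remainder 2
3 ÷ 2 → quotient 1, remainder 1
2 ÷ 1 → quotient 2, remainder 0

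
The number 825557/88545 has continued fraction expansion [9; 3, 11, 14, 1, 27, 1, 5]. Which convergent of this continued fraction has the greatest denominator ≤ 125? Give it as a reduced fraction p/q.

List convergents until the denominator exceeds the bound:
a_0 = 9: 9/1  (≤ bound)
a_1 = 3: 28/3  (≤ bound)
a_2 = 11: 317/34  (≤ bound)
a_3 = 14: 4466/479  (> 125, stop)

317/34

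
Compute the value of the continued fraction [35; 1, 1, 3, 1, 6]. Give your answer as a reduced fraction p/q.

Use the convergent recurrence hₖ = aₖ·hₖ₋₁ + hₖ₋₂ (and likewise for the denominators kₖ):
a_0 = 35: 35/1
a_1 = 1: 36/1
a_2 = 1: 71/2
a_3 = 3: 249/7
a_4 = 1: 320/9
a_5 = 6: 2169/61

2169/61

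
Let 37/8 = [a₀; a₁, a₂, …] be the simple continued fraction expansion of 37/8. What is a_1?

1

37 ÷ 8 → quotient 4, remainder 5
8 ÷ 5 → quotient 1, remainder 3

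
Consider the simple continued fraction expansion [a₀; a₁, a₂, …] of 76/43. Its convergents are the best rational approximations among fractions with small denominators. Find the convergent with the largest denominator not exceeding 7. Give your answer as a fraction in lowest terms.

List convergents until the denominator exceeds the bound:
a_0 = 1: 1/1  (≤ bound)
a_1 = 1: 2/1  (≤ bound)
a_2 = 3: 7/4  (≤ bound)
a_3 = 3: 23/13  (> 7, stop)

7/4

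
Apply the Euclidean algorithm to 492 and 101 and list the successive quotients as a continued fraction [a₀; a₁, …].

Run the Euclidean algorithm, recording each quotient:
492 ÷ 101 → quotient 4, remainder 88
101 ÷ 88 → quotient 1, remainder 13
88 ÷ 13 → quotient 6, remainder 10
13 ÷ 10 → quotient 1, remainder 3
10 ÷ 3 → quotient 3, remainder 1
3 ÷ 1 → quotient 3, remainder 0

[4; 1, 6, 1, 3, 3]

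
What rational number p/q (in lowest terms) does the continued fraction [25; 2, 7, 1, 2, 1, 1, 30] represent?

a_0 = 25: 25/1
a_1 = 2: 51/2
a_2 = 7: 382/15
a_3 = 1: 433/17
a_4 = 2: 1248/49
a_5 = 1: 1681/66
a_6 = 1: 2929/115
a_7 = 30: 89551/3516

89551/3516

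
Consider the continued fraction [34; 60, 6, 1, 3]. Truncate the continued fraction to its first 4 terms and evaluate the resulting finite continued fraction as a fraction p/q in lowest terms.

14321/421

a_0 = 34: 34/1
a_1 = 60: 2041/60
a_2 = 6: 12280/361
a_3 = 1: 14321/421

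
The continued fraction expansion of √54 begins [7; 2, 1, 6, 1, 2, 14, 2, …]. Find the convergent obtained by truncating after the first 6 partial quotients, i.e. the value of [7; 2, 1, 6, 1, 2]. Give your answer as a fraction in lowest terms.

Work from the innermost term outward:
Start with 2.
1 + 1/(2/1) = 1 + 1/2 = 3/2
6 + 1/(3/2) = 6 + 2/3 = 20/3
1 + 1/(20/3) = 1 + 3/20 = 23/20
2 + 1/(23/20) = 2 + 20/23 = 66/23
7 + 1/(66/23) = 7 + 23/66 = 485/66

485/66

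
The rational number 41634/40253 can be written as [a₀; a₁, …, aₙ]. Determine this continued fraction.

⌊41634/40253⌋ = 1, remainder 1381
⌊40253/1381⌋ = 29, remainder 204
⌊1381/204⌋ = 6, remainder 157
⌊204/157⌋ = 1, remainder 47
⌊157/47⌋ = 3, remainder 16
⌊47/16⌋ = 2, remainder 15
⌊16/15⌋ = 1, remainder 1
⌊15/1⌋ = 15, remainder 0

[1; 29, 6, 1, 3, 2, 1, 15]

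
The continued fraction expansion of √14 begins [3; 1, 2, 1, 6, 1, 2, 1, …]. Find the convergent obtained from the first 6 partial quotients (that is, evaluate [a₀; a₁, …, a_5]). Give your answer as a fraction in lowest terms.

116/31

Build up convergents one term at a time:
a_0 = 3: 3/1
a_1 = 1: 4/1
a_2 = 2: 11/3
a_3 = 1: 15/4
a_4 = 6: 101/27
a_5 = 1: 116/31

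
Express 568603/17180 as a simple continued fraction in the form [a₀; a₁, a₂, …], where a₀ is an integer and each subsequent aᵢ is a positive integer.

568603 ÷ 17180 → quotient 33, remainder 1663
17180 ÷ 1663 → quotient 10, remainder 550
1663 ÷ 550 → quotient 3, remainder 13
550 ÷ 13 → quotient 42, remainder 4
13 ÷ 4 → quotient 3, remainder 1
4 ÷ 1 → quotient 4, remainder 0

[33; 10, 3, 42, 3, 4]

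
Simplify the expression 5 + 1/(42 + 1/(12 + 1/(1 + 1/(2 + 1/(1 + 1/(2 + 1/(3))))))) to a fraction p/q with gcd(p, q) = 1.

99566/19819

a_0 = 5: 5/1
a_1 = 42: 211/42
a_2 = 12: 2537/505
a_3 = 1: 2748/547
a_4 = 2: 8033/1599
a_5 = 1: 10781/2146
a_6 = 2: 29595/5891
a_7 = 3: 99566/19819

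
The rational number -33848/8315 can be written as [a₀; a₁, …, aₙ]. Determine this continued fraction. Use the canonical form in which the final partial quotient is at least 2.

⌊-33848/8315⌋ = -5, remainder 7727
⌊8315/7727⌋ = 1, remainder 588
⌊7727/588⌋ = 13, remainder 83
⌊588/83⌋ = 7, remainder 7
⌊83/7⌋ = 11, remainder 6
⌊7/6⌋ = 1, remainder 1
⌊6/1⌋ = 6, remainder 0

[-5; 1, 13, 7, 11, 1, 6]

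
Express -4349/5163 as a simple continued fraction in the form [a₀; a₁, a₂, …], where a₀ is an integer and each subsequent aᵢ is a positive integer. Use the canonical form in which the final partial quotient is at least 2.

Apply division with remainder until the remainder is 0:
-4349 ÷ 5163 → quotient -1, remainder 814
5163 ÷ 814 → quotient 6, remainder 279
814 ÷ 279 → quotient 2, remainder 256
279 ÷ 256 → quotient 1, remainder 23
256 ÷ 23 → quotient 11, remainder 3
23 ÷ 3 → quotient 7, remainder 2
3 ÷ 2 → quotient 1, remainder 1
2 ÷ 1 → quotient 2, remainder 0

[-1; 6, 2, 1, 11, 7, 1, 2]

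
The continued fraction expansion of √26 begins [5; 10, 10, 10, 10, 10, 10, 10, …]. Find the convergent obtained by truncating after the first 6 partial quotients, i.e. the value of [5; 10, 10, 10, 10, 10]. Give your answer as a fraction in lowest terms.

530451/104030

a_0 = 5: 5/1
a_1 = 10: 51/10
a_2 = 10: 515/101
a_3 = 10: 5201/1020
a_4 = 10: 52525/10301
a_5 = 10: 530451/104030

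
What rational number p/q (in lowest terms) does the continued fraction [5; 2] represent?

Start with 2.
5 + 1/(2/1) = 5 + 1/2 = 11/2

11/2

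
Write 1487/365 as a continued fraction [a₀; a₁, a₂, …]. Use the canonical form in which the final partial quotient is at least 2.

Repeatedly divide and take the remainder:
1487 = 4·365 + 27, so a_0 = 4
365 = 13·27 + 14, so a_1 = 13
27 = 1·14 + 13, so a_2 = 1
14 = 1·13 + 1, so a_3 = 1
13 = 13·1 + 0, so a_4 = 13

[4; 13, 1, 1, 13]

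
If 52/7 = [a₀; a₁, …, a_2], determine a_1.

Apply division with remainder until the remainder is 0:
⌊52/7⌋ = 7, remainder 3
⌊7/3⌋ = 2, remainder 1

2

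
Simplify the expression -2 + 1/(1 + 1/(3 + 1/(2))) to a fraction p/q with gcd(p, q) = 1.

Collapse the nested fraction from the inside out:
Start with 2.
3 + 1/(2/1) = 3 + 1/2 = 7/2
1 + 1/(7/2) = 1 + 2/7 = 9/7
-2 + 1/(9/7) = -2 + 7/9 = -11/9

-11/9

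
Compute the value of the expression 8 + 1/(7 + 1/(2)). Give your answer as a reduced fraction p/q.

122/15

Build up convergents one term at a time:
a_0 = 8: 8/1
a_1 = 7: 57/7
a_2 = 2: 122/15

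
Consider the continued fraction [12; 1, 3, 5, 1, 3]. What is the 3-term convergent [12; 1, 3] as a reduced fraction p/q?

Start with 3.
1 + 1/(3/1) = 1 + 1/3 = 4/3
12 + 1/(4/3) = 12 + 3/4 = 51/4

51/4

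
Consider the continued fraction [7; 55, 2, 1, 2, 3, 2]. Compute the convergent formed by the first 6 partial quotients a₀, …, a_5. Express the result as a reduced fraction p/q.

a_0 = 7: 7/1
a_1 = 55: 386/55
a_2 = 2: 779/111
a_3 = 1: 1165/166
a_4 = 2: 3109/443
a_5 = 3: 10492/1495

10492/1495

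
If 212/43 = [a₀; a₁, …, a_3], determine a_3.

3

212 ÷ 43 → quotient 4, remainder 40
43 ÷ 40 → quotient 1, remainder 3
40 ÷ 3 → quotient 13, remainder 1
3 ÷ 1 → quotient 3, remainder 0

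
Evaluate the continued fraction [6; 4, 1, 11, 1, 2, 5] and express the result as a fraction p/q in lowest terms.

Start with 5.
2 + 1/(5/1) = 2 + 1/5 = 11/5
1 + 1/(11/5) = 1 + 5/11 = 16/11
11 + 1/(16/11) = 11 + 11/16 = 187/16
1 + 1/(187/16) = 1 + 16/187 = 203/187
4 + 1/(203/187) = 4 + 187/203 = 999/203
6 + 1/(999/203) = 6 + 203/999 = 6197/999

6197/999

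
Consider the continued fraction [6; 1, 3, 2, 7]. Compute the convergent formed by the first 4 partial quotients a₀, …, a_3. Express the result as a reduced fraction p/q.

61/9

Start with 2.
3 + 1/(2/1) = 3 + 1/2 = 7/2
1 + 1/(7/2) = 1 + 2/7 = 9/7
6 + 1/(9/7) = 6 + 7/9 = 61/9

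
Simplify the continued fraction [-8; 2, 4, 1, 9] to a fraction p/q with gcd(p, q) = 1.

-815/108

Work from the innermost term outward:
Start with 9.
1 + 1/(9/1) = 1 + 1/9 = 10/9
4 + 1/(10/9) = 4 + 9/10 = 49/10
2 + 1/(49/10) = 2 + 10/49 = 108/49
-8 + 1/(108/49) = -8 + 49/108 = -815/108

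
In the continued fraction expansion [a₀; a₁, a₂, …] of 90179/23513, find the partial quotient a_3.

90179 ÷ 23513 → quotient 3, remainder 19640
23513 ÷ 19640 → quotient 1, remainder 3873
19640 ÷ 3873 → quotient 5, remainder 275
3873 ÷ 275 → quotient 14, remainder 23

14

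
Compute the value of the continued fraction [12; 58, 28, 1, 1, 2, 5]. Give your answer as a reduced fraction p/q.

a_0 = 12: 12/1
a_1 = 58: 697/58
a_2 = 28: 19528/1625
a_3 = 1: 20225/1683
a_4 = 1: 39753/3308
a_5 = 2: 99731/8299
a_6 = 5: 538408/44803

538408/44803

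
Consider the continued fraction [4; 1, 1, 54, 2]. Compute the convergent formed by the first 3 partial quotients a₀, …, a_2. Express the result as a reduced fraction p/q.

Build up convergents one term at a time:
a_0 = 4: 4/1
a_1 = 1: 5/1
a_2 = 1: 9/2

9/2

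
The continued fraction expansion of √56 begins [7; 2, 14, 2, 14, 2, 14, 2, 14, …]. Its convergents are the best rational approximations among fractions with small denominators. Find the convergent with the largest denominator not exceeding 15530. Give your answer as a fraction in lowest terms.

a_0 = 7: 7/1  (≤ bound)
a_1 = 2: 15/2  (≤ bound)
a_2 = 14: 217/29  (≤ bound)
a_3 = 2: 449/60  (≤ bound)
a_4 = 14: 6503/869  (≤ bound)
a_5 = 2: 13455/1798  (≤ bound)
a_6 = 14: 194873/26041  (> 15530, stop)

13455/1798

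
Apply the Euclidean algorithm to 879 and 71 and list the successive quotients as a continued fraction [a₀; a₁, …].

[12; 2, 1, 1, 1, 2, 3]

879 ÷ 71 → quotient 12, remainder 27
71 ÷ 27 → quotient 2, remainder 17
27 ÷ 17 → quotient 1, remainder 10
17 ÷ 10 → quotient 1, remainder 7
10 ÷ 7 → quotient 1, remainder 3
7 ÷ 3 → quotient 2, remainder 1
3 ÷ 1 → quotient 3, remainder 0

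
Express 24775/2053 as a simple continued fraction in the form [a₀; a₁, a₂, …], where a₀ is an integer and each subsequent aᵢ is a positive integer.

[12; 14, 1, 3, 2, 1, 10]

⌊24775/2053⌋ = 12, remainder 139
⌊2053/139⌋ = 14, remainder 107
⌊139/107⌋ = 1, remainder 32
⌊107/32⌋ = 3, remainder 11
⌊32/11⌋ = 2, remainder 10
⌊11/10⌋ = 1, remainder 1
⌊10/1⌋ = 10, remainder 0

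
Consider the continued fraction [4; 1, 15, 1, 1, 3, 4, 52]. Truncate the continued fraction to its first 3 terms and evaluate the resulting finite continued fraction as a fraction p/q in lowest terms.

Build up convergents one term at a time:
a_0 = 4: 4/1
a_1 = 1: 5/1
a_2 = 15: 79/16

79/16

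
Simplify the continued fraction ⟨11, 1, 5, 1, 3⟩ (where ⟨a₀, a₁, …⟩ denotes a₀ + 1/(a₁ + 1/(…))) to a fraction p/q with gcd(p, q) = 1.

Start with 3.
1 + 1/(3/1) = 1 + 1/3 = 4/3
5 + 1/(4/3) = 5 + 3/4 = 23/4
1 + 1/(23/4) = 1 + 4/23 = 27/23
11 + 1/(27/23) = 11 + 23/27 = 320/27

320/27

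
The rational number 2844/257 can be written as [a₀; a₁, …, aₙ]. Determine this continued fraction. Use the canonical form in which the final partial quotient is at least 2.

[11; 15, 8, 2]

Apply division with remainder until the remainder is 0:
2844 ÷ 257 → quotient 11, remainder 17
257 ÷ 17 → quotient 15, remainder 2
17 ÷ 2 → quotient 8, remainder 1
2 ÷ 1 → quotient 2, remainder 0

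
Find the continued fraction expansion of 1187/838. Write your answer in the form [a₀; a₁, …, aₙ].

[1; 2, 2, 2, 34, 2]

Run the Euclidean algorithm, recording each quotient:
1187 = 1·838 + 349, so a_0 = 1
838 = 2·349 + 140, so a_1 = 2
349 = 2·140 + 69, so a_2 = 2
140 = 2·69 + 2, so a_3 = 2
69 = 34·2 + 1, so a_4 = 34
2 = 2·1 + 0, so a_5 = 2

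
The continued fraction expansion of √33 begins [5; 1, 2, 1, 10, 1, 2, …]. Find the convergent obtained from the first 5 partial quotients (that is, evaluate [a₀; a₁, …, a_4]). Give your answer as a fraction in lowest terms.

Build up convergents one term at a time:
a_0 = 5: 5/1
a_1 = 1: 6/1
a_2 = 2: 17/3
a_3 = 1: 23/4
a_4 = 10: 247/43

247/43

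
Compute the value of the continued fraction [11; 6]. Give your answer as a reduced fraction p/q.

67/6

Collapse the nested fraction from the inside out:
Start with 6.
11 + 1/(6/1) = 11 + 1/6 = 67/6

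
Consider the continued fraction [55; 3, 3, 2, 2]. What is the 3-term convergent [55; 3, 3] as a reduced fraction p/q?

553/10

Start with 3.
3 + 1/(3/1) = 3 + 1/3 = 10/3
55 + 1/(10/3) = 55 + 3/10 = 553/10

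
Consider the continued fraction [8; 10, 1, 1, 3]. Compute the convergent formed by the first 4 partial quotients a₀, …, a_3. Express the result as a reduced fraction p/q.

Collapse the nested fraction from the inside out:
Start with 1.
1 + 1/(1/1) = 1 + 1/1 = 2/1
10 + 1/(2/1) = 10 + 1/2 = 21/2
8 + 1/(21/2) = 8 + 2/21 = 170/21

170/21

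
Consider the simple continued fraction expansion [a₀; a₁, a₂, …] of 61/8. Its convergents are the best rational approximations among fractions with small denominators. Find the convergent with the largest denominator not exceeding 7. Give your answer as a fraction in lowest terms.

23/3

a_0 = 7: 7/1  (≤ bound)
a_1 = 1: 8/1  (≤ bound)
a_2 = 1: 15/2  (≤ bound)
a_3 = 1: 23/3  (≤ bound)
a_4 = 2: 61/8  (> 7, stop)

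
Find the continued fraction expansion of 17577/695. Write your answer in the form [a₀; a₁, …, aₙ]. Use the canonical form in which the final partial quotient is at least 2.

[25; 3, 2, 3, 1, 2, 2, 3]

Apply division with remainder until the remainder is 0:
⌊17577/695⌋ = 25, remainder 202
⌊695/202⌋ = 3, remainder 89
⌊202/89⌋ = 2, remainder 24
⌊89/24⌋ = 3, remainder 17
⌊24/17⌋ = 1, remainder 7
⌊17/7⌋ = 2, remainder 3
⌊7/3⌋ = 2, remainder 1
⌊3/1⌋ = 3, remainder 0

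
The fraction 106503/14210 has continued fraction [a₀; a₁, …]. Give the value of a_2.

48

106503 ÷ 14210 → quotient 7, remainder 7033
14210 ÷ 7033 → quotient 2, remainder 144
7033 ÷ 144 → quotient 48, remainder 121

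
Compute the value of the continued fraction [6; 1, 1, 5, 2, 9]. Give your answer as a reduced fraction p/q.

Start with 9.
2 + 1/(9/1) = 2 + 1/9 = 19/9
5 + 1/(19/9) = 5 + 9/19 = 104/19
1 + 1/(104/19) = 1 + 19/104 = 123/104
1 + 1/(123/104) = 1 + 104/123 = 227/123
6 + 1/(227/123) = 6 + 123/227 = 1485/227

1485/227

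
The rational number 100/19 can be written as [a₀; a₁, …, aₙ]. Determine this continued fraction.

100 ÷ 19 → quotient 5, remainder 5
19 ÷ 5 → quotient 3, remainder 4
5 ÷ 4 → quotient 1, remainder 1
4 ÷ 1 → quotient 4, remainder 0

[5; 3, 1, 4]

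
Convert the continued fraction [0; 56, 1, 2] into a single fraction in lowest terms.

Build up convergents one term at a time:
a_0 = 0: 0/1
a_1 = 56: 1/56
a_2 = 1: 1/57
a_3 = 2: 3/170

3/170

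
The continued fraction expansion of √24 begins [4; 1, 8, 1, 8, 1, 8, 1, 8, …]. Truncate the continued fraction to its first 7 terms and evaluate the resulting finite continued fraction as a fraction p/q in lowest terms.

4316/881

Compute successive convergents:
a_0 = 4: 4/1
a_1 = 1: 5/1
a_2 = 8: 44/9
a_3 = 1: 49/10
a_4 = 8: 436/89
a_5 = 1: 485/99
a_6 = 8: 4316/881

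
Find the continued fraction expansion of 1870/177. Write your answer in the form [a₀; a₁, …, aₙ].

[10; 1, 1, 3, 2, 1, 7]

Apply division with remainder until the remainder is 0:
1870 = 10·177 + 100, so a_0 = 10
177 = 1·100 + 77, so a_1 = 1
100 = 1·77 + 23, so a_2 = 1
77 = 3·23 + 8, so a_3 = 3
23 = 2·8 + 7, so a_4 = 2
8 = 1·7 + 1, so a_5 = 1
7 = 7·1 + 0, so a_6 = 7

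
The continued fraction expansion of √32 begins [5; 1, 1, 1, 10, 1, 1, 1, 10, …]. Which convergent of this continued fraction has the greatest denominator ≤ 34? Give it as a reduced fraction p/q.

List convergents until the denominator exceeds the bound:
a_0 = 5: 5/1  (≤ bound)
a_1 = 1: 6/1  (≤ bound)
a_2 = 1: 11/2  (≤ bound)
a_3 = 1: 17/3  (≤ bound)
a_4 = 10: 181/32  (≤ bound)
a_5 = 1: 198/35  (> 34, stop)

181/32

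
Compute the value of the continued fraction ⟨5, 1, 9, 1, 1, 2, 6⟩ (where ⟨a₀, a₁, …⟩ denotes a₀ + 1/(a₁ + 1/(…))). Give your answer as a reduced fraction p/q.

2002/339

a_0 = 5: 5/1
a_1 = 1: 6/1
a_2 = 9: 59/10
a_3 = 1: 65/11
a_4 = 1: 124/21
a_5 = 2: 313/53
a_6 = 6: 2002/339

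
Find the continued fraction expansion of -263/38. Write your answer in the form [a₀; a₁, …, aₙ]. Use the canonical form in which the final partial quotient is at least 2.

Run the Euclidean algorithm, recording each quotient:
-263 ÷ 38 → quotient -7, remainder 3
38 ÷ 3 → quotient 12, remainder 2
3 ÷ 2 → quotient 1, remainder 1
2 ÷ 1 → quotient 2, remainder 0

[-7; 12, 1, 2]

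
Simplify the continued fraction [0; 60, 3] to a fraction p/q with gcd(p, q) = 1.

3/181

a_0 = 0: 0/1
a_1 = 60: 1/60
a_2 = 3: 3/181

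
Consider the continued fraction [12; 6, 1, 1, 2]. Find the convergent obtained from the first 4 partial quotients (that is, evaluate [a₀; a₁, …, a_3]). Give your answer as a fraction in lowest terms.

158/13

a_0 = 12: 12/1
a_1 = 6: 73/6
a_2 = 1: 85/7
a_3 = 1: 158/13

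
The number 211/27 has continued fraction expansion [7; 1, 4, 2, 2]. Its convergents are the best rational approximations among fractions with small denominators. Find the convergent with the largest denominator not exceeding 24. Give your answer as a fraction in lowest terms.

a_0 = 7: 7/1  (≤ bound)
a_1 = 1: 8/1  (≤ bound)
a_2 = 4: 39/5  (≤ bound)
a_3 = 2: 86/11  (≤ bound)
a_4 = 2: 211/27  (> 24, stop)

86/11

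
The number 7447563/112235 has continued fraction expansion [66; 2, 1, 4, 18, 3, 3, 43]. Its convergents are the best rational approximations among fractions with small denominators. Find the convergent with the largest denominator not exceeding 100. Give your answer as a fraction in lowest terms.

929/14

a_0 = 66: 66/1  (≤ bound)
a_1 = 2: 133/2  (≤ bound)
a_2 = 1: 199/3  (≤ bound)
a_3 = 4: 929/14  (≤ bound)
a_4 = 18: 16921/255  (> 100, stop)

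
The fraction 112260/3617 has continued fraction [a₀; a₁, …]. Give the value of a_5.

⌊112260/3617⌋ = 31, remainder 133
⌊3617/133⌋ = 27, remainder 26
⌊133/26⌋ = 5, remainder 3
⌊26/3⌋ = 8, remainder 2
⌊3/2⌋ = 1, remainder 1
⌊2/1⌋ = 2, remainder 0

2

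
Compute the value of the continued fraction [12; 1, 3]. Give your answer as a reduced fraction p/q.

51/4

Collapse the nested fraction from the inside out:
Start with 3.
1 + 1/(3/1) = 1 + 1/3 = 4/3
12 + 1/(4/3) = 12 + 3/4 = 51/4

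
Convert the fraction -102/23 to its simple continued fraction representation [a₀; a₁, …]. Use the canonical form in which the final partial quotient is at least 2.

⌊-102/23⌋ = -5, remainder 13
⌊23/13⌋ = 1, remainder 10
⌊13/10⌋ = 1, remainder 3
⌊10/3⌋ = 3, remainder 1
⌊3/1⌋ = 3, remainder 0

[-5; 1, 1, 3, 3]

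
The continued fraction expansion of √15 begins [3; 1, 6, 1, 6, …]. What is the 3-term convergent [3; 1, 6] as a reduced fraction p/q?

Work from the innermost term outward:
Start with 6.
1 + 1/(6/1) = 1 + 1/6 = 7/6
3 + 1/(7/6) = 3 + 6/7 = 27/7

27/7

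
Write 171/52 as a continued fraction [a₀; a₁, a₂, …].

171 = 3·52 + 15, so a_0 = 3
52 = 3·15 + 7, so a_1 = 3
15 = 2·7 + 1, so a_2 = 2
7 = 7·1 + 0, so a_3 = 7

[3; 3, 2, 7]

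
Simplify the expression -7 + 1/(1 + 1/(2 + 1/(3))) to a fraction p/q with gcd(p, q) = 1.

a_0 = -7: -7/1
a_1 = 1: -6/1
a_2 = 2: -19/3
a_3 = 3: -63/10

-63/10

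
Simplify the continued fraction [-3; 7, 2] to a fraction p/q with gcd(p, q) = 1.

a_0 = -3: -3/1
a_1 = 7: -20/7
a_2 = 2: -43/15

-43/15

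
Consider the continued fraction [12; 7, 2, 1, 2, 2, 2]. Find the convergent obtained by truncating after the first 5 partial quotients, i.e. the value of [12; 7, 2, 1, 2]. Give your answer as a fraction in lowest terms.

Compute successive convergents:
a_0 = 12: 12/1
a_1 = 7: 85/7
a_2 = 2: 182/15
a_3 = 1: 267/22
a_4 = 2: 716/59

716/59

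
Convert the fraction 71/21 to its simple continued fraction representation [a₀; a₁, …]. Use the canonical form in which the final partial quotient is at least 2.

[3; 2, 1, 1, 1, 2]

⌊71/21⌋ = 3, remainder 8
⌊21/8⌋ = 2, remainder 5
⌊8/5⌋ = 1, remainder 3
⌊5/3⌋ = 1, remainder 2
⌊3/2⌋ = 1, remainder 1
⌊2/1⌋ = 2, remainder 0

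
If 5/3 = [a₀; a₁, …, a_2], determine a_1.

5 ÷ 3 → quotient 1, remainder 2
3 ÷ 2 → quotient 1, remainder 1

1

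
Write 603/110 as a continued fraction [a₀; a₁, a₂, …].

[5; 2, 13, 4]

Repeatedly divide and take the remainder:
⌊603/110⌋ = 5, remainder 53
⌊110/53⌋ = 2, remainder 4
⌊53/4⌋ = 13, remainder 1
⌊4/1⌋ = 4, remainder 0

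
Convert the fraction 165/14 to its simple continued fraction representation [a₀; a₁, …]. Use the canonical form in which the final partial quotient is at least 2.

165 = 11·14 + 11, so a_0 = 11
14 = 1·11 + 3, so a_1 = 1
11 = 3·3 + 2, so a_2 = 3
3 = 1·2 + 1, so a_3 = 1
2 = 2·1 + 0, so a_4 = 2

[11; 1, 3, 1, 2]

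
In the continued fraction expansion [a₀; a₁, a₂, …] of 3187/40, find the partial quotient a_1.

Repeatedly divide and take the remainder:
3187 ÷ 40 → quotient 79, remainder 27
40 ÷ 27 → quotient 1, remainder 13

1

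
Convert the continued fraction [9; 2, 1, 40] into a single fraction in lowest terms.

1139/122

Work from the innermost term outward:
Start with 40.
1 + 1/(40/1) = 1 + 1/40 = 41/40
2 + 1/(41/40) = 2 + 40/41 = 122/41
9 + 1/(122/41) = 9 + 41/122 = 1139/122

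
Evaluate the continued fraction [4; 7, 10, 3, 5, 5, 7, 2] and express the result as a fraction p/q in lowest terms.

Use the convergent recurrence hₖ = aₖ·hₖ₋₁ + hₖ₋₂ (and likewise for the denominators kₖ):
a_0 = 4: 4/1
a_1 = 7: 29/7
a_2 = 10: 294/71
a_3 = 3: 911/220
a_4 = 5: 4849/1171
a_5 = 5: 25156/6075
a_6 = 7: 180941/43696
a_7 = 2: 387038/93467

387038/93467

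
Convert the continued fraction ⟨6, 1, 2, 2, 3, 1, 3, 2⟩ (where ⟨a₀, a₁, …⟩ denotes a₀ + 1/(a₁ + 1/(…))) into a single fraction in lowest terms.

1778/265

Start with 2.
3 + 1/(2/1) = 3 + 1/2 = 7/2
1 + 1/(7/2) = 1 + 2/7 = 9/7
3 + 1/(9/7) = 3 + 7/9 = 34/9
2 + 1/(34/9) = 2 + 9/34 = 77/34
2 + 1/(77/34) = 2 + 34/77 = 188/77
1 + 1/(188/77) = 1 + 77/188 = 265/188
6 + 1/(265/188) = 6 + 188/265 = 1778/265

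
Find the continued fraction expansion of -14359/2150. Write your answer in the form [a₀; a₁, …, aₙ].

[-7; 3, 8, 1, 37, 2]

⌊-14359/2150⌋ = -7, remainder 691
⌊2150/691⌋ = 3, remainder 77
⌊691/77⌋ = 8, remainder 75
⌊77/75⌋ = 1, remainder 2
⌊75/2⌋ = 37, remainder 1
⌊2/1⌋ = 2, remainder 0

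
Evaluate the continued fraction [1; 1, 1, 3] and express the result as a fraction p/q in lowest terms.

11/7

a_0 = 1: 1/1
a_1 = 1: 2/1
a_2 = 1: 3/2
a_3 = 3: 11/7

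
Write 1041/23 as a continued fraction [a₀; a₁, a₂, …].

[45; 3, 1, 5]

1041 = 45·23 + 6, so a_0 = 45
23 = 3·6 + 5, so a_1 = 3
6 = 1·5 + 1, so a_2 = 1
5 = 5·1 + 0, so a_3 = 5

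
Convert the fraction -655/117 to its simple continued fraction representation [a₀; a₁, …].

Run the Euclidean algorithm, recording each quotient:
-655 = -6·117 + 47, so a_0 = -6
117 = 2·47 + 23, so a_1 = 2
47 = 2·23 + 1, so a_2 = 2
23 = 23·1 + 0, so a_3 = 23

[-6; 2, 2, 23]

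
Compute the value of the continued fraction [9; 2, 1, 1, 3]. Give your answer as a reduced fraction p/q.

169/18

Collapse the nested fraction from the inside out:
Start with 3.
1 + 1/(3/1) = 1 + 1/3 = 4/3
1 + 1/(4/3) = 1 + 3/4 = 7/4
2 + 1/(7/4) = 2 + 4/7 = 18/7
9 + 1/(18/7) = 9 + 7/18 = 169/18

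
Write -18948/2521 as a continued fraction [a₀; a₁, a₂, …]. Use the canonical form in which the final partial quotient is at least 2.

[-8; 2, 15, 16, 5]

Repeatedly divide and take the remainder:
-18948 ÷ 2521 → quotient -8, remainder 1220
2521 ÷ 1220 → quotient 2, remainder 81
1220 ÷ 81 → quotient 15, remainder 5
81 ÷ 5 → quotient 16, remainder 1
5 ÷ 1 → quotient 5, remainder 0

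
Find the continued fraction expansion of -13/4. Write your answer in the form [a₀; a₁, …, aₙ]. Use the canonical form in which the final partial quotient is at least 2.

Run the Euclidean algorithm, recording each quotient:
-13 ÷ 4 → quotient -4, remainder 3
4 ÷ 3 → quotient 1, remainder 1
3 ÷ 1 → quotient 3, remainder 0

[-4; 1, 3]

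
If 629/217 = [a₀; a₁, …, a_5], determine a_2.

8

Repeatedly divide and take the remainder:
629 ÷ 217 → quotient 2, remainder 195
217 ÷ 195 → quotient 1, remainder 22
195 ÷ 22 → quotient 8, remainder 19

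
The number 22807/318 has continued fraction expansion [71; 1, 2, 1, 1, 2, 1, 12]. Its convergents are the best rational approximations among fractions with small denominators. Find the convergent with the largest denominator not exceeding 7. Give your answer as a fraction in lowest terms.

502/7

List convergents until the denominator exceeds the bound:
a_0 = 71: 71/1  (≤ bound)
a_1 = 1: 72/1  (≤ bound)
a_2 = 2: 215/3  (≤ bound)
a_3 = 1: 287/4  (≤ bound)
a_4 = 1: 502/7  (≤ bound)
a_5 = 2: 1291/18  (> 7, stop)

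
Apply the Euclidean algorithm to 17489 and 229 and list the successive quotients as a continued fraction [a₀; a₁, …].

⌊17489/229⌋ = 76, remainder 85
⌊229/85⌋ = 2, remainder 59
⌊85/59⌋ = 1, remainder 26
⌊59/26⌋ = 2, remainder 7
⌊26/7⌋ = 3, remainder 5
⌊7/5⌋ = 1, remainder 2
⌊5/2⌋ = 2, remainder 1
⌊2/1⌋ = 2, remainder 0

[76; 2, 1, 2, 3, 1, 2, 2]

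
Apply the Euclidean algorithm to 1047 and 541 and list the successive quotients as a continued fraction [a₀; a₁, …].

[1; 1, 14, 2, 5, 3]

⌊1047/541⌋ = 1, remainder 506
⌊541/506⌋ = 1, remainder 35
⌊506/35⌋ = 14, remainder 16
⌊35/16⌋ = 2, remainder 3
⌊16/3⌋ = 5, remainder 1
⌊3/1⌋ = 3, remainder 0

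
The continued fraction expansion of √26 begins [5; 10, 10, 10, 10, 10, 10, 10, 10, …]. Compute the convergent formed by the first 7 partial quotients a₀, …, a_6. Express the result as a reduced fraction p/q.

Use the convergent recurrence hₖ = aₖ·hₖ₋₁ + hₖ₋₂ (and likewise for the denominators kₖ):
a_0 = 5: 5/1
a_1 = 10: 51/10
a_2 = 10: 515/101
a_3 = 10: 5201/1020
a_4 = 10: 52525/10301
a_5 = 10: 530451/104030
a_6 = 10: 5357035/1050601

5357035/1050601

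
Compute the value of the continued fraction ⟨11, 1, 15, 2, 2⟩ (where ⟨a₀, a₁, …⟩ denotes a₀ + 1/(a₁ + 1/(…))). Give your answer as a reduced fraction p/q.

Use the convergent recurrence hₖ = aₖ·hₖ₋₁ + hₖ₋₂ (and likewise for the denominators kₖ):
a_0 = 11: 11/1
a_1 = 1: 12/1
a_2 = 15: 191/16
a_3 = 2: 394/33
a_4 = 2: 979/82

979/82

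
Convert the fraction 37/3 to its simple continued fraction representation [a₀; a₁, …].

37 ÷ 3 → quotient 12, remainder 1
3 ÷ 1 → quotient 3, remainder 0

[12; 3]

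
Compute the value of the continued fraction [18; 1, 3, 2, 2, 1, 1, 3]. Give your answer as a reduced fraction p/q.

3567/190

Starting at the tail and folding back:
Start with 3.
1 + 1/(3/1) = 1 + 1/3 = 4/3
1 + 1/(4/3) = 1 + 3/4 = 7/4
2 + 1/(7/4) = 2 + 4/7 = 18/7
2 + 1/(18/7) = 2 + 7/18 = 43/18
3 + 1/(43/18) = 3 + 18/43 = 147/43
1 + 1/(147/43) = 1 + 43/147 = 190/147
18 + 1/(190/147) = 18 + 147/190 = 3567/190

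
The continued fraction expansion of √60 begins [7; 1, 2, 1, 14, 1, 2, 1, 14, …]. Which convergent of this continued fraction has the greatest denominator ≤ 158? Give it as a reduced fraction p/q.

List convergents until the denominator exceeds the bound:
a_0 = 7: 7/1  (≤ bound)
a_1 = 1: 8/1  (≤ bound)
a_2 = 2: 23/3  (≤ bound)
a_3 = 1: 31/4  (≤ bound)
a_4 = 14: 457/59  (≤ bound)
a_5 = 1: 488/63  (≤ bound)
a_6 = 2: 1433/185  (> 158, stop)

488/63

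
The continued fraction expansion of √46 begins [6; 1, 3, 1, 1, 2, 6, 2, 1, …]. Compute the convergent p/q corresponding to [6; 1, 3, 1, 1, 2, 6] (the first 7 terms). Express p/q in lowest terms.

997/147

Collapse the nested fraction from the inside out:
Start with 6.
2 + 1/(6/1) = 2 + 1/6 = 13/6
1 + 1/(13/6) = 1 + 6/13 = 19/13
1 + 1/(19/13) = 1 + 13/19 = 32/19
3 + 1/(32/19) = 3 + 19/32 = 115/32
1 + 1/(115/32) = 1 + 32/115 = 147/115
6 + 1/(147/115) = 6 + 115/147 = 997/147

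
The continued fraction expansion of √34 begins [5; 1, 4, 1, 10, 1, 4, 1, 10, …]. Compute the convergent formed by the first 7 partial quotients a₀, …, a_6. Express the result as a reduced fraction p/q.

2035/349

Compute successive convergents:
a_0 = 5: 5/1
a_1 = 1: 6/1
a_2 = 4: 29/5
a_3 = 1: 35/6
a_4 = 10: 379/65
a_5 = 1: 414/71
a_6 = 4: 2035/349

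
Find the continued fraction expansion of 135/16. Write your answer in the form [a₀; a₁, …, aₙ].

[8; 2, 3, 2]

Run the Euclidean algorithm, recording each quotient:
135 = 8·16 + 7, so a_0 = 8
16 = 2·7 + 2, so a_1 = 2
7 = 3·2 + 1, so a_2 = 3
2 = 2·1 + 0, so a_3 = 2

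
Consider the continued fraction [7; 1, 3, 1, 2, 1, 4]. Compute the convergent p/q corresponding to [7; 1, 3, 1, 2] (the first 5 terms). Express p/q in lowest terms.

109/14

Start with 2.
1 + 1/(2/1) = 1 + 1/2 = 3/2
3 + 1/(3/2) = 3 + 2/3 = 11/3
1 + 1/(11/3) = 1 + 3/11 = 14/11
7 + 1/(14/11) = 7 + 11/14 = 109/14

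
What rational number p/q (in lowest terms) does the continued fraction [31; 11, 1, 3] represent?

Work from the innermost term outward:
Start with 3.
1 + 1/(3/1) = 1 + 1/3 = 4/3
11 + 1/(4/3) = 11 + 3/4 = 47/4
31 + 1/(47/4) = 31 + 4/47 = 1461/47

1461/47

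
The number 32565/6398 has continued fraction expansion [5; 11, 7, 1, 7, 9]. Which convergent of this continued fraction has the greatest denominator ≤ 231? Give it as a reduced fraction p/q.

453/89

List convergents until the denominator exceeds the bound:
a_0 = 5: 5/1  (≤ bound)
a_1 = 11: 56/11  (≤ bound)
a_2 = 7: 397/78  (≤ bound)
a_3 = 1: 453/89  (≤ bound)
a_4 = 7: 3568/701  (> 231, stop)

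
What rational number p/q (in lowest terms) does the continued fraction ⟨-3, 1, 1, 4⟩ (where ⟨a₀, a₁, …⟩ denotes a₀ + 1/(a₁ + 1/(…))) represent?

-22/9

Start with 4.
1 + 1/(4/1) = 1 + 1/4 = 5/4
1 + 1/(5/4) = 1 + 4/5 = 9/5
-3 + 1/(9/5) = -3 + 5/9 = -22/9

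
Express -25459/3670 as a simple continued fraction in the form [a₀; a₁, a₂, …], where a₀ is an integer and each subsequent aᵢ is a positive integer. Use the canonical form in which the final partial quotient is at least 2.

[-7; 15, 1, 7, 1, 7, 1, 2]

-25459 = -7·3670 + 231, so a_0 = -7
3670 = 15·231 + 205, so a_1 = 15
231 = 1·205 + 26, so a_2 = 1
205 = 7·26 + 23, so a_3 = 7
26 = 1·23 + 3, so a_4 = 1
23 = 7·3 + 2, so a_5 = 7
3 = 1·2 + 1, so a_6 = 1
2 = 2·1 + 0, so a_7 = 2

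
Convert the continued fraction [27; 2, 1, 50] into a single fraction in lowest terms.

4155/152

Start with 50.
1 + 1/(50/1) = 1 + 1/50 = 51/50
2 + 1/(51/50) = 2 + 50/51 = 152/51
27 + 1/(152/51) = 27 + 51/152 = 4155/152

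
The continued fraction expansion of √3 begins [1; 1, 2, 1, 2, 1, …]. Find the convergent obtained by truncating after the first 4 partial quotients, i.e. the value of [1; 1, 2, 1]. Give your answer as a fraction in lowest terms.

7/4

Start with 1.
2 + 1/(1/1) = 2 + 1/1 = 3/1
1 + 1/(3/1) = 1 + 1/3 = 4/3
1 + 1/(4/3) = 1 + 3/4 = 7/4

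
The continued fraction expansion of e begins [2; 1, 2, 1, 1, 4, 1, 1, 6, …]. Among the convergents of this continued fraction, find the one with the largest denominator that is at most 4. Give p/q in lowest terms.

11/4

a_0 = 2: 2/1  (≤ bound)
a_1 = 1: 3/1  (≤ bound)
a_2 = 2: 8/3  (≤ bound)
a_3 = 1: 11/4  (≤ bound)
a_4 = 1: 19/7  (> 4, stop)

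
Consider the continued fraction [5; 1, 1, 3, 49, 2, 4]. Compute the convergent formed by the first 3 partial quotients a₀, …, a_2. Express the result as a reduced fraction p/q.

11/2

Compute successive convergents:
a_0 = 5: 5/1
a_1 = 1: 6/1
a_2 = 1: 11/2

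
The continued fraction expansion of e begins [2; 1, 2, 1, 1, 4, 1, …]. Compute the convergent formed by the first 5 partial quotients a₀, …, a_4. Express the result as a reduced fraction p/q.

19/7

a_0 = 2: 2/1
a_1 = 1: 3/1
a_2 = 2: 8/3
a_3 = 1: 11/4
a_4 = 1: 19/7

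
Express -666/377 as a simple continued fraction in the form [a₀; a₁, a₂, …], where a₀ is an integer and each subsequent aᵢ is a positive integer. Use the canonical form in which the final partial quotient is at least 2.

[-2; 4, 3, 1, 1, 12]

-666 = -2·377 + 88, so a_0 = -2
377 = 4·88 + 25, so a_1 = 4
88 = 3·25 + 13, so a_2 = 3
25 = 1·13 + 12, so a_3 = 1
13 = 1·12 + 1, so a_4 = 1
12 = 12·1 + 0, so a_5 = 12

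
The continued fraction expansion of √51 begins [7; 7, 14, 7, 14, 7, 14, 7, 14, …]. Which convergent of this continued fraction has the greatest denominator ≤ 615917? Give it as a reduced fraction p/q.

499850/69993

List convergents until the denominator exceeds the bound:
a_0 = 7: 7/1  (≤ bound)
a_1 = 7: 50/7  (≤ bound)
a_2 = 14: 707/99  (≤ bound)
a_3 = 7: 4999/700  (≤ bound)
a_4 = 14: 70693/9899  (≤ bound)
a_5 = 7: 499850/69993  (≤ bound)
a_6 = 14: 7068593/989801  (> 615917, stop)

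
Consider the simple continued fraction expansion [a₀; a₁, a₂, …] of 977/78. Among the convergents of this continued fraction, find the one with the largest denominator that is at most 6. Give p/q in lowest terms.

a_0 = 12: 12/1  (≤ bound)
a_1 = 1: 13/1  (≤ bound)
a_2 = 1: 25/2  (≤ bound)
a_3 = 9: 238/19  (> 6, stop)

25/2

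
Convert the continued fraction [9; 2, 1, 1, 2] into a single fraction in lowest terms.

122/13

Start with 2.
1 + 1/(2/1) = 1 + 1/2 = 3/2
1 + 1/(3/2) = 1 + 2/3 = 5/3
2 + 1/(5/3) = 2 + 3/5 = 13/5
9 + 1/(13/5) = 9 + 5/13 = 122/13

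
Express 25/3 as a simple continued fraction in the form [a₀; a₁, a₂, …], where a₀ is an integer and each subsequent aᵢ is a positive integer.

25 ÷ 3 → quotient 8, remainder 1
3 ÷ 1 → quotient 3, remainder 0

[8; 3]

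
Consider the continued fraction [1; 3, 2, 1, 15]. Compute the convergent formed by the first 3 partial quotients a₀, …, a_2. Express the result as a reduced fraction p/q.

9/7

Use the convergent recurrence hₖ = aₖ·hₖ₋₁ + hₖ₋₂ (and likewise for the denominators kₖ):
a_0 = 1: 1/1
a_1 = 3: 4/3
a_2 = 2: 9/7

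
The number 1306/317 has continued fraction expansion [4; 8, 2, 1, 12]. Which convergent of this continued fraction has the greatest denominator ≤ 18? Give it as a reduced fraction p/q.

70/17

a_0 = 4: 4/1  (≤ bound)
a_1 = 8: 33/8  (≤ bound)
a_2 = 2: 70/17  (≤ bound)
a_3 = 1: 103/25  (> 18, stop)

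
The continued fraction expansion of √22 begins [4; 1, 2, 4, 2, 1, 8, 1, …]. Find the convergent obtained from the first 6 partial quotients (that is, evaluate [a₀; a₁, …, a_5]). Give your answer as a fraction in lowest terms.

Start with 1.
2 + 1/(1/1) = 2 + 1/1 = 3/1
4 + 1/(3/1) = 4 + 1/3 = 13/3
2 + 1/(13/3) = 2 + 3/13 = 29/13
1 + 1/(29/13) = 1 + 13/29 = 42/29
4 + 1/(42/29) = 4 + 29/42 = 197/42

197/42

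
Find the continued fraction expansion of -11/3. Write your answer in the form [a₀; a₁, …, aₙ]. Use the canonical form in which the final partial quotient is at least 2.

[-4; 3]

Repeatedly divide and take the remainder:
-11 = -4·3 + 1, so a_0 = -4
3 = 3·1 + 0, so a_1 = 3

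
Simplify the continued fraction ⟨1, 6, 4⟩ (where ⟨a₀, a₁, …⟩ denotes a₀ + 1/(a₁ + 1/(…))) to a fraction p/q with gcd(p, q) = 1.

Collapse the nested fraction from the inside out:
Start with 4.
6 + 1/(4/1) = 6 + 1/4 = 25/4
1 + 1/(25/4) = 1 + 4/25 = 29/25

29/25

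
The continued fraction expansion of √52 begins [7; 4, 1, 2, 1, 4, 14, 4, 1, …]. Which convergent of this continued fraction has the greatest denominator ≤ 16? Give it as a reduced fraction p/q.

101/14

List convergents until the denominator exceeds the bound:
a_0 = 7: 7/1  (≤ bound)
a_1 = 4: 29/4  (≤ bound)
a_2 = 1: 36/5  (≤ bound)
a_3 = 2: 101/14  (≤ bound)
a_4 = 1: 137/19  (> 16, stop)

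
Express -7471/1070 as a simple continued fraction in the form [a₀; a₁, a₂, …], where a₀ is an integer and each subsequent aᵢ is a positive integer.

Run the Euclidean algorithm, recording each quotient:
⌊-7471/1070⌋ = -7, remainder 19
⌊1070/19⌋ = 56, remainder 6
⌊19/6⌋ = 3, remainder 1
⌊6/1⌋ = 6, remainder 0

[-7; 56, 3, 6]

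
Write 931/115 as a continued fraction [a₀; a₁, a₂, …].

[8; 10, 2, 5]

931 = 8·115 + 11, so a_0 = 8
115 = 10·11 + 5, so a_1 = 10
11 = 2·5 + 1, so a_2 = 2
5 = 5·1 + 0, so a_3 = 5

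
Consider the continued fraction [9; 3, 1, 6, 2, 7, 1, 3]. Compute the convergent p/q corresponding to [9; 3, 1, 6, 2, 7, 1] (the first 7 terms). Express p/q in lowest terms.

Start with 1.
7 + 1/(1/1) = 7 + 1/1 = 8/1
2 + 1/(8/1) = 2 + 1/8 = 17/8
6 + 1/(17/8) = 6 + 8/17 = 110/17
1 + 1/(110/17) = 1 + 17/110 = 127/110
3 + 1/(127/110) = 3 + 110/127 = 491/127
9 + 1/(491/127) = 9 + 127/491 = 4546/491

4546/491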